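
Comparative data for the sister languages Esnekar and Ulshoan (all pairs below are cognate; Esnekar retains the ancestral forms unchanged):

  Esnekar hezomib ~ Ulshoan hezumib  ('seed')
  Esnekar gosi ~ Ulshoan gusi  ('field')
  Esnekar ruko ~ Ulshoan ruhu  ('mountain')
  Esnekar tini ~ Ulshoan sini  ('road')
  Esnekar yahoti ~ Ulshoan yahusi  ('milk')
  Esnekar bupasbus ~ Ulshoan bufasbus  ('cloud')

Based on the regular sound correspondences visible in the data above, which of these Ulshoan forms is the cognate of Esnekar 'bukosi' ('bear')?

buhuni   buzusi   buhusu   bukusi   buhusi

buhusi

ruko ~ ruhu — Esnekar k corresponds to Ulshoan h between vowels (before a back vowel).
gosi ~ gusi, yahoti ~ yahusi — Esnekar o corresponds to Ulshoan u after a consonant, before a consonant other than r, m, n, p, b, f, v.
Applying these to Esnekar 'bukosi':
  bukosi → buhosi   (k→h between vowels (before a back vowel))
  buhosi → buhusi   (o→u after a consonant, before a consonant other than r, m, n, p, b, f, v)
So the Ulshoan cognate is 'buhusi'.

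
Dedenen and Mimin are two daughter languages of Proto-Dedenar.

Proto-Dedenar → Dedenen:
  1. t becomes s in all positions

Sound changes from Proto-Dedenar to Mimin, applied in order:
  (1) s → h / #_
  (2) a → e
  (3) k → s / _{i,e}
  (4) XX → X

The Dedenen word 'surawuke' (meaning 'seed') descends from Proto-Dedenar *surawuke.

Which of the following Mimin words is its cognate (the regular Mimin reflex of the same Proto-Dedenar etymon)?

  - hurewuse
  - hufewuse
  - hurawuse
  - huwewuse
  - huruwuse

Mimin: start from *surawuke.
  rule 1 (debuccalisation): surawuke → hurawuke
  rule 2 (vowel merger): hurawuke → hurewuke
  rule 3 (palatalisation): hurewuke → hurewuse
  rule 4: no change — hurewuse
  ⇒ Mimin hurewuse

hurewuse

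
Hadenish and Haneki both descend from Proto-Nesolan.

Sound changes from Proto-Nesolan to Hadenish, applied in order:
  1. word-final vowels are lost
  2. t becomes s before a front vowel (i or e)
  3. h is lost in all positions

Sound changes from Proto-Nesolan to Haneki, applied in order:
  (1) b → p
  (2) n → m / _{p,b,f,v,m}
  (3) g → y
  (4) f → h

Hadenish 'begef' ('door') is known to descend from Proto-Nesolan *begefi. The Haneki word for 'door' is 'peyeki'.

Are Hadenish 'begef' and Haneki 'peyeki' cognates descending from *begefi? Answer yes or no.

no

Derive the expected Haneki reflex of *begefi:
Haneki: *begefi
  begefi → pegefi   [unconditioned shift]
  pegefi (rule 2 does not apply)
  pegefi → peyefi   [unconditioned shift]
  peyefi → peyehi   [unconditioned shift]
  giving Haneki peyehi.
The regular Haneki reflex would be 'peyehi', but the attested form is 'peyeki'. The correspondence is irregular, so they are not cognates (the Haneki form has a different source).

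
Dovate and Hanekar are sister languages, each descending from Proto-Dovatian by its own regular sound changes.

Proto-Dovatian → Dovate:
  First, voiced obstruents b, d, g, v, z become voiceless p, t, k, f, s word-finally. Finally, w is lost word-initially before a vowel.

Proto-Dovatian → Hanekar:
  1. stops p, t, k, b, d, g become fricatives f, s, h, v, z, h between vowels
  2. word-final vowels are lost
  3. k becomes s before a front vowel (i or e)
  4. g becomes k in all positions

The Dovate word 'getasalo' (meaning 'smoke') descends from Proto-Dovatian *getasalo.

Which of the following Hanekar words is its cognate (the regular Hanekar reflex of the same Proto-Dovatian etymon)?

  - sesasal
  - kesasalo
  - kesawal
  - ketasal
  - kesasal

kesasal

Hanekar: start from *getasalo.
  rule 1 (intervocalic lenition): getasalo → gesasalo
  rule 2 (apocope): gesasalo → gesasal
  rule 3: no change — gesasal
  rule 4 (unconditioned shift): gesasal → kesasal
  ⇒ Hanekar kesasal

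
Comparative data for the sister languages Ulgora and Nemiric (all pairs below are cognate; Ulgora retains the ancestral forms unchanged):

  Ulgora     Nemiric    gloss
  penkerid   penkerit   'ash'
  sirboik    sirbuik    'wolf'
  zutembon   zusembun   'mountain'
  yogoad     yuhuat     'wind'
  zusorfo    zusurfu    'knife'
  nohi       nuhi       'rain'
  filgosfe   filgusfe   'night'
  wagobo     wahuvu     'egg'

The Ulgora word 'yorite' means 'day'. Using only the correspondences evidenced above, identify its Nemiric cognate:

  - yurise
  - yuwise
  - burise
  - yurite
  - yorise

yurise

zusorfo ~ zusurfu — Ulgora o corresponds to Nemiric u after a consonant, before r.
zutembon ~ zusembun — Ulgora t corresponds to Nemiric s between vowels (before a front vowel).
Applying these to Ulgora 'yorite':
  yorite → yurite   (o→u after a consonant, before r)
  yurite → yurise   (t→s between vowels (before a front vowel))
So the Nemiric cognate is 'yurise'.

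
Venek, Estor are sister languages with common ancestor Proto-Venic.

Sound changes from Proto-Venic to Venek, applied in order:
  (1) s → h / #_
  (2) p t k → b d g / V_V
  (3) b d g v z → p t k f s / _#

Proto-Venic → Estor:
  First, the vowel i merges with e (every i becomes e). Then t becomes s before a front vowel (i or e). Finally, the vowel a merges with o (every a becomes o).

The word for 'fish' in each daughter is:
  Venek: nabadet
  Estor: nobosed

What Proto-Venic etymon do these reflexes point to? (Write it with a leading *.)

Position 7: Venek has t, Estor has d. Estor preserves d here (none of its changes turn any other segment into d), so the proto-segment is *d.
Position 4: Venek has a, Estor has o. Venek preserves a here (none of its changes turn any other segment into a), so the proto-segment is *a.
This points to *nabated. Verify forward in each daughter:
Venek: start from *nabated.
  rule 1: no change — nabated
  rule 2 (intervocalic voicing): nabated → nabaded
  rule 3 (final devoicing): nabaded → nabadet
  ⇒ Venek nabadet
Estor: start from *nabated.
  rule 1: no change — nabated
  rule 2 (palatalisation): nabated → nabased
  rule 3 (vowel merger): nabased → nobosed
  ⇒ Estor nobosed
Only *nabated yields all of Venek nabadet, Estor nobosed.

*nabated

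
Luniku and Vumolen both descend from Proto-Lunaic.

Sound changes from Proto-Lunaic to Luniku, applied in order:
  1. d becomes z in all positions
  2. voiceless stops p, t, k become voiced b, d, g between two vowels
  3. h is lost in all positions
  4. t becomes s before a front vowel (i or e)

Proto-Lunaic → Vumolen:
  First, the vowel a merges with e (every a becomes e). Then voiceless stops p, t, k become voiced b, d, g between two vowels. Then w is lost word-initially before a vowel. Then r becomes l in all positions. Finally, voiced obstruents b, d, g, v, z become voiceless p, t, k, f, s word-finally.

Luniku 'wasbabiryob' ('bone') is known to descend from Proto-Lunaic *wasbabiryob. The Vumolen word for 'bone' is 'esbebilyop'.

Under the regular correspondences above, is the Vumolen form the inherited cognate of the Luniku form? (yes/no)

Derive the expected Vumolen reflex of *wasbabiryob:
Vumolen: start from *wasbabiryob.
  rule 1 (vowel merger): wasbabiryob → wesbebiryob
  rule 2: no change — wesbebiryob
  rule 3 (glide loss): wesbebiryob → esbebiryob
  rule 4 (unconditioned shift): esbebiryob → esbebilyob
  rule 5 (final devoicing): esbebilyob → esbebilyop
  ⇒ Vumolen esbebilyop
Vumolen 'esbebilyop' matches the regular reflex exactly, so the pair is cognate.

yes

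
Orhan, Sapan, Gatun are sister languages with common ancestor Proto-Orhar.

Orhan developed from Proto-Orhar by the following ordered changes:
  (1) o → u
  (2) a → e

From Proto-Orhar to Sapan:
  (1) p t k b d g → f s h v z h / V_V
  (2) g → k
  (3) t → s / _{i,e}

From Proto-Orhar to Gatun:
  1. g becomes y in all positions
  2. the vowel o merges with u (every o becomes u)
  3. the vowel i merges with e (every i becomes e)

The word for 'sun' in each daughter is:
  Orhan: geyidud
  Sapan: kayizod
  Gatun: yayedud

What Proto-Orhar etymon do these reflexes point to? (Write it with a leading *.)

Position 1: Orhan has g, Sapan has k, Gatun has y. Orhan preserves g here (none of its changes turn any other segment into g), so the proto-segment is *g.
Position 4: Orhan has i, Sapan has i, Gatun has e. Orhan preserves i here (none of its changes turn any other segment into i), so the proto-segment is *i.
Position 2: Orhan has e, Sapan has a, Gatun has a. Sapan preserves a here (none of its changes turn any other segment into a), so the proto-segment is *a.
Continuing position by position gives *gayidod; check it forward:
Orhan: *gayidod
  gayidod → gayidud   [vowel merger]
  gayidud → geyidud   [vowel merger]
  giving Orhan geyidud.
Sapan: *gayidod > gayizod > kayizod  (by intervocalic lenition, unconditioned shift)
Gatun: *gayidod
  gayidod → yayidod   [unconditioned shift]
  yayidod → yayidud   [vowel merger]
  yayidud → yayedud   [vowel merger]
  giving Gatun yayedud.
No other proto-form is consistent with every reflex, so the reconstruction is *gayidod.

*gayidod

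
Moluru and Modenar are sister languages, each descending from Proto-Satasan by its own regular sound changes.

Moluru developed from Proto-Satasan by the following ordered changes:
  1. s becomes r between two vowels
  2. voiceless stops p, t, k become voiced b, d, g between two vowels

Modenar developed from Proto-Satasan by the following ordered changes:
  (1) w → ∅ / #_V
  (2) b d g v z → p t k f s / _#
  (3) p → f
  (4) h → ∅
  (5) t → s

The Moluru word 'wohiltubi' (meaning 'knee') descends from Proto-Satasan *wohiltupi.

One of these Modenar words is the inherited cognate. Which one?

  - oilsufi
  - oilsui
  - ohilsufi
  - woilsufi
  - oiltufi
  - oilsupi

Modenar: *wohiltupi
  wohiltupi → ohiltupi   [glide loss]
  ohiltupi (rule 2 does not apply)
  ohiltupi → ohiltufi   [unconditioned shift]
  ohiltufi → oiltufi   [h-loss]
  oiltufi → oilsufi   [unconditioned shift]
  giving Modenar oilsufi.

oilsufi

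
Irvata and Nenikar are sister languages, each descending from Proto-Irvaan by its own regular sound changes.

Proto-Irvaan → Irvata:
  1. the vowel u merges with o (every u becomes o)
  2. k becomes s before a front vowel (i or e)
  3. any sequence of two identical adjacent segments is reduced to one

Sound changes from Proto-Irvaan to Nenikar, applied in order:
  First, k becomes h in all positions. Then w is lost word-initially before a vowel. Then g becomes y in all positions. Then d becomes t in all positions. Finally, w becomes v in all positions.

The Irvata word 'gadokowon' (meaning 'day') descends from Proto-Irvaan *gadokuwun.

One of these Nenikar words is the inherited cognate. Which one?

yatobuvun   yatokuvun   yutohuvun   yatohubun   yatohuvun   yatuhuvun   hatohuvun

Nenikar: *gadokuwun > gadohuwun > yadohuwun > yatohuwun > yatohuvun  (by unconditioned shift, unconditioned shift, unconditioned shift, unconditioned shift)
The other candidates each miss or misapply at least one Nenikar change.

yatohuvun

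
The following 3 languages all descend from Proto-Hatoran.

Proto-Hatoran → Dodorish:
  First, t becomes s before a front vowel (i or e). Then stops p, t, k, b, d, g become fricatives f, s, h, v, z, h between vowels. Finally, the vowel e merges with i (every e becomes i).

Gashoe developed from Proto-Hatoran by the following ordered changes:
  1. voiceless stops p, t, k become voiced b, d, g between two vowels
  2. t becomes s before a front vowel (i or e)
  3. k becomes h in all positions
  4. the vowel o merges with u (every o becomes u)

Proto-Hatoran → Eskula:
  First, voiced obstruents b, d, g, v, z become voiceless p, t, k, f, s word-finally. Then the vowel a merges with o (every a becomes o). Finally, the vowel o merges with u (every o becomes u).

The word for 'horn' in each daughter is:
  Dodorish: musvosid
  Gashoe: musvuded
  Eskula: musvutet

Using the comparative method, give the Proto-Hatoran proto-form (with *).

Position 7: Dodorish has i, Gashoe has e, Eskula has e. Gashoe preserves e here (none of its changes turn any other segment into e), so the proto-segment is *e.
Position 8: Dodorish has d, Gashoe has d, Eskula has t. Dodorish preserves d here (none of its changes turn any other segment into d), so the proto-segment is *d.
Verify the candidate proto-form against each daughter:
Dodorish: *musvoted
  musvoted → musvosed   [palatalisation]
  musvosed (rule 2 does not apply)
  musvosed → musvosid   [vowel merger]
  giving Dodorish musvosid.
Gashoe: *musvoted
  musvoted → musvoded   [intervocalic voicing]
  musvoded (rule 2 does not apply)
  musvoded (rule 3 does not apply)
  musvoded → musvuded   [vowel merger]
  giving Gashoe musvuded.
Eskula: *musvoted
  musvoted → musvotet   [final devoicing]
  musvotet (rule 2 does not apply)
  musvotet → musvutet   [vowel merger]
  giving Eskula musvutet.
Only *musvoted yields all of Dodorish musvosid, Gashoe musvuded, Eskula musvutet.

*musvoted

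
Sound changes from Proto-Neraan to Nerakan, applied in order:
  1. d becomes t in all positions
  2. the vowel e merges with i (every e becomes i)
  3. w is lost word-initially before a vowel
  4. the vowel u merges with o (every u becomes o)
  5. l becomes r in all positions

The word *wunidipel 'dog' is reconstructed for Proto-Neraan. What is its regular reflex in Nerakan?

onitipir

Nerakan: *wunidipel > wunitipel > wunitipil > unitipil > onitipil > onitipir  (by unconditioned shift, vowel merger, glide loss, vowel merger, unconditioned shift)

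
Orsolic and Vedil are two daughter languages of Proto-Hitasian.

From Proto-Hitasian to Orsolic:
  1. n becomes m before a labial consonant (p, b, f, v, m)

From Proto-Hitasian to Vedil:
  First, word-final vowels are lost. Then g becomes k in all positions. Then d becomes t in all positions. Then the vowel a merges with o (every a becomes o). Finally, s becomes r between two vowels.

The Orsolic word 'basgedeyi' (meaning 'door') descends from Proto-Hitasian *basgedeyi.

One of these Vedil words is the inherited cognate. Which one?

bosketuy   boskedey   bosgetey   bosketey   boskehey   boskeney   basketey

Vedil: *basgedeyi > basgedey > baskedey > basketey > bosketey  (by apocope, unconditioned shift, unconditioned shift, vowel merger)

bosketey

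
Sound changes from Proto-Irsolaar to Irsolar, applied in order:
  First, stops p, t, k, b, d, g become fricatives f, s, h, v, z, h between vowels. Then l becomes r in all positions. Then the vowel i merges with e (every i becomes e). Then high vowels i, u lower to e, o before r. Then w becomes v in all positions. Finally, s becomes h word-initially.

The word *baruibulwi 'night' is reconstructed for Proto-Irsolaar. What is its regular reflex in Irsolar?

baruevorve

Irsolar: *baruibulwi
  baruibulwi → baruivulwi   [intervocalic lenition]
  baruivulwi → baruivurwi   [unconditioned shift]
  baruivurwi → baruevurwe   [vowel merger]
  baruevurwe → baruevorwe   [pre-rhotic lowering]
  baruevorwe → baruevorve   [unconditioned shift]
  baruevorve (rule 6 does not apply)
  giving Irsolar baruevorve.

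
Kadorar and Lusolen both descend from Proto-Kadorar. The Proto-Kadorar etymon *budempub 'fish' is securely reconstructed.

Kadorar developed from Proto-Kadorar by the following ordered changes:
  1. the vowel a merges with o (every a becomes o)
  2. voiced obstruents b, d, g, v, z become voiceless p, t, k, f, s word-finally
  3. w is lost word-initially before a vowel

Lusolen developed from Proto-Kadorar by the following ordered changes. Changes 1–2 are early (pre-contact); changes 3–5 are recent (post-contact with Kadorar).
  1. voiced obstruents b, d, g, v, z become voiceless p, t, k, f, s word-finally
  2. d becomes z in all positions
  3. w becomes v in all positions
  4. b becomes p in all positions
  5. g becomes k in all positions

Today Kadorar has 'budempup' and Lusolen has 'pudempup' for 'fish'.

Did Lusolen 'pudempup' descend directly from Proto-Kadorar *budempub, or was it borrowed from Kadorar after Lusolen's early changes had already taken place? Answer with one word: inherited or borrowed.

borrowed

If inherited, *budempub would pass through all of Lusolen's changes:
Lusolen: start from *budempub.
  rule 1 (final devoicing): budempub → budempup
  rule 2 (unconditioned shift): budempup → buzempup
  rule 3: no change — buzempup
  rule 4 (unconditioned shift): buzempup → puzempup
  rule 5: no change — puzempup
  ⇒ Lusolen puzempup
If borrowed from Kadorar 'budempup' after the early changes, it would undergo only the recent ones:
  rule 3 (unconditioned shift): no change (budempup)
  rule 4 (unconditioned shift): budempup → pudempup
  rule 5 (unconditioned shift): no change (pudempup)
  ⇒ as a loan: pudempup
Lusolen 'pudempup' matches the loan outcome 'pudempup', not the inherited 'puzempup' — it skipped the early Lusolen changes, so it was borrowed from Kadorar.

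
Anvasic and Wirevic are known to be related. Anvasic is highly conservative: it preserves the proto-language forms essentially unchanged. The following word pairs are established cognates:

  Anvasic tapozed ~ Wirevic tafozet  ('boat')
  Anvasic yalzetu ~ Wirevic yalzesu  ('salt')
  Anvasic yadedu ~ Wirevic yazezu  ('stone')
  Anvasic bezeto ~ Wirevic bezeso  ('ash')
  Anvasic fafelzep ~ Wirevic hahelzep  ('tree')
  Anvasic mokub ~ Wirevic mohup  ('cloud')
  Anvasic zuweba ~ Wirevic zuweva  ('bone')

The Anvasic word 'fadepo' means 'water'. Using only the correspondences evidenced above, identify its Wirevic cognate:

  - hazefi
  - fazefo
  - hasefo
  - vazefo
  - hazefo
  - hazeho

hazefo

fafelzep ~ hahelzep — Anvasic f corresponds to Wirevic h word-initially before a back vowel.
yadedu ~ yazezu — Anvasic d corresponds to Wirevic z between vowels (before a front vowel).
tapozed ~ tafozet — Anvasic p corresponds to Wirevic f between vowels (before a back vowel).
Applying these to Anvasic 'fadepo':
  fadepo → hadepo   (f→h word-initially before a back vowel)
  hadepo → hazepo   (d→z between vowels (before a front vowel))
  hazepo → hazefo   (p→f between vowels (before a back vowel))
So the Wirevic cognate is 'hazefo'.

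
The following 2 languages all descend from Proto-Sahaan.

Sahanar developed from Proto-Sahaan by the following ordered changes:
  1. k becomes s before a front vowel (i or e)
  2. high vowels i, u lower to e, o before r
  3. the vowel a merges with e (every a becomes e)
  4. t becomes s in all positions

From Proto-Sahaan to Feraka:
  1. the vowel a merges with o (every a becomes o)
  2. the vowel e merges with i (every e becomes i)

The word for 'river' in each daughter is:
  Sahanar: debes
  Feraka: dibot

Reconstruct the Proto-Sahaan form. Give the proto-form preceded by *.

*debat

Position 2: Sahanar has e, Feraka has i. Taking the neighbouring segments as reconstructed: Sahanar e could go back to *a or *e; Feraka i could go back to *e or *i — the one source consistent with every daughter is *e.
Position 5: Sahanar has s, Feraka has t. Feraka preserves t here (none of its changes turn any other segment into t), so the proto-segment is *t.
Verify the candidate proto-form against each daughter:
Sahanar: start from *debat.
  rule 1: no change — debat
  rule 2: no change — debat
  rule 3 (vowel merger): debat → debet
  rule 4 (unconditioned shift): debet → debes
  ⇒ Sahanar debes
Feraka: start from *debat.
  rule 1 (vowel merger): debat → debot
  rule 2 (vowel merger): debot → dibot
  ⇒ Feraka dibot
No other proto-form is consistent with every reflex, so the reconstruction is *debat.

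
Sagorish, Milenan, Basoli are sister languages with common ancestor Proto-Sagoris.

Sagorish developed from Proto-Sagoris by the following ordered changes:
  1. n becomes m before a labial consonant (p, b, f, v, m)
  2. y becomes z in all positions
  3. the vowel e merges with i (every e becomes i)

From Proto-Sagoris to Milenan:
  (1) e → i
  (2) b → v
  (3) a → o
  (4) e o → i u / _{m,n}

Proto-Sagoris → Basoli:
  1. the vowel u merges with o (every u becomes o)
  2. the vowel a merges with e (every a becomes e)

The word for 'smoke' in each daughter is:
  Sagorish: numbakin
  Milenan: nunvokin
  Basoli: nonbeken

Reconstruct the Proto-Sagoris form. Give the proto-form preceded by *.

Position 3: Sagorish has m, Milenan has n, Basoli has n. Milenan preserves n here (none of its changes turn any other segment into n), so the proto-segment is *n.
Position 2: Sagorish has u, Milenan has u, Basoli has o. Sagorish preserves u here (none of its changes turn any other segment into u), so the proto-segment is *u.
Verify the candidate proto-form against each daughter:
Sagorish: *nunbaken > numbaken > numbakin  (by nasal place assimilation, vowel merger)
Milenan: *nunbaken > nunbakin > nunvakin > nunvokin  (by vowel merger, unconditioned shift, vowel merger)
Basoli: start from *nunbaken.
  rule 1 (vowel merger): nunbaken → nonbaken
  rule 2 (vowel merger): nonbaken → nonbeken
  ⇒ Basoli nonbeken
Only *nunbaken yields all of Sagorish numbakin, Milenan nunvokin, Basoli nonbeken.

*nunbaken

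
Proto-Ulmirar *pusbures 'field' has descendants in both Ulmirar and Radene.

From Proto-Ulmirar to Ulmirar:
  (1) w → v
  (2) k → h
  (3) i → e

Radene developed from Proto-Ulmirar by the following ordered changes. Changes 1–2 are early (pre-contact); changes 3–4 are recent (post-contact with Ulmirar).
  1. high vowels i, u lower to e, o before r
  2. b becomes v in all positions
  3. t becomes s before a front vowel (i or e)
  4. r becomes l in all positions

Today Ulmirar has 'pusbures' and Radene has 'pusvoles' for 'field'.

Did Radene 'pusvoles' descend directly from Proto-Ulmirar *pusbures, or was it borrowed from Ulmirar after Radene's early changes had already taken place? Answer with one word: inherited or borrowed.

inherited

If inherited, *pusbures would pass through all of Radene's changes:
Radene: start from *pusbures.
  rule 1 (pre-rhotic lowering): pusbures → pusbores
  rule 2 (unconditioned shift): pusbores → pusvores
  rule 3: no change — pusvores
  rule 4 (unconditioned shift): pusvores → pusvoles
  ⇒ Radene pusvoles
If borrowed from Ulmirar 'pusbures' after the early changes, it would undergo only the recent ones:
  rule 3 (palatalisation): no change (pusbures)
  rule 4 (unconditioned shift): pusbures → pusbules
  ⇒ as a loan: pusbules
Radene 'pusvoles' matches the inherited outcome exactly, so it is an inherited cognate, not a loan.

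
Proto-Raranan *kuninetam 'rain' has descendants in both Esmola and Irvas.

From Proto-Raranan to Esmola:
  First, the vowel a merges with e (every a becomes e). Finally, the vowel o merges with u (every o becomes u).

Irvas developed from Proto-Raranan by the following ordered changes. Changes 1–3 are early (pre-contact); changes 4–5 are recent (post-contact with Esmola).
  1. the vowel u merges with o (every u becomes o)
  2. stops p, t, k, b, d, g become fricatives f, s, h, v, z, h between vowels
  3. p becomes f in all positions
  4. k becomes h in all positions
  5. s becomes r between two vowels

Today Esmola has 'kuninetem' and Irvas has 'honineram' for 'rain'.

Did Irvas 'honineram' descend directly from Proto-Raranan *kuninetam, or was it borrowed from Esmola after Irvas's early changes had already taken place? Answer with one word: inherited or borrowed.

If inherited, *kuninetam would pass through all of Irvas's changes:
Irvas: *kuninetam > koninetam > koninesam > honinesam > honineram  (by vowel merger, intervocalic lenition, unconditioned shift, rhotacism)
If borrowed from Esmola 'kuninetem' after the early changes, it would undergo only the recent ones:
  rule 4 (unconditioned shift): kuninetem → huninetem
  rule 5 (rhotacism): no change (huninetem)
  ⇒ as a loan: huninetem
Irvas 'honineram' matches the inherited outcome exactly, so it is an inherited cognate, not a loan.

inherited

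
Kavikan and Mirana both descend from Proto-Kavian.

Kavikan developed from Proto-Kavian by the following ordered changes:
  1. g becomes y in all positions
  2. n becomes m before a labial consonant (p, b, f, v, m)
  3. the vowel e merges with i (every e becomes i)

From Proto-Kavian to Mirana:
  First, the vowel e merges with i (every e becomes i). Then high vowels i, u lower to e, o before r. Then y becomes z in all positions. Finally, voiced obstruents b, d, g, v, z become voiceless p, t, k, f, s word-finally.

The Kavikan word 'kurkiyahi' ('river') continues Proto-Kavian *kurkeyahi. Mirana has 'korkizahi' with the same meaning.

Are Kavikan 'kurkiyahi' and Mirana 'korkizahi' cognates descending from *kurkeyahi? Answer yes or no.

Derive the expected Mirana reflex of *kurkeyahi:
Mirana: *kurkeyahi > kurkiyahi > korkiyahi > korkizahi  (by vowel merger, pre-rhotic lowering, unconditioned shift)
Mirana 'korkizahi' matches the regular reflex exactly, so the pair is cognate.

yes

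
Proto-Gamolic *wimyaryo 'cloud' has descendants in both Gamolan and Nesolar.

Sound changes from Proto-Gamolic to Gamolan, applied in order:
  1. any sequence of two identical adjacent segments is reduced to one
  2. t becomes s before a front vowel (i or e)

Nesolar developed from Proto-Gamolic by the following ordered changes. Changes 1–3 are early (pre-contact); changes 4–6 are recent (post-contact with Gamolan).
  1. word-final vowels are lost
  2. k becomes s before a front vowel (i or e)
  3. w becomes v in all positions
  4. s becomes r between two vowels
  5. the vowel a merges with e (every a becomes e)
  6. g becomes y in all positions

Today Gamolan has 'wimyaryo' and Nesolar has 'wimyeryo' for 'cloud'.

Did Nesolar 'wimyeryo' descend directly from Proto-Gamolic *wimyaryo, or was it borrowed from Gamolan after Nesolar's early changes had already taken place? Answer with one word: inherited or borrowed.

borrowed

If inherited, *wimyaryo would pass through all of Nesolar's changes:
Nesolar: *wimyaryo
  wimyaryo → wimyary   [apocope]
  wimyary (rule 2 does not apply)
  wimyary → vimyary   [unconditioned shift]
  vimyary (rule 4 does not apply)
  vimyary → vimyery   [vowel merger]
  vimyery (rule 6 does not apply)
  giving Nesolar vimyery.
If borrowed from Gamolan 'wimyaryo' after the early changes, it would undergo only the recent ones:
  rule 4 (rhotacism): no change (wimyaryo)
  rule 5 (vowel merger): wimyaryo → wimyeryo
  rule 6 (unconditioned shift): no change (wimyeryo)
  ⇒ as a loan: wimyeryo
Nesolar 'wimyeryo' matches the loan outcome 'wimyeryo', not the inherited 'vimyery' — it skipped the early Nesolar changes, so it was borrowed from Gamolan.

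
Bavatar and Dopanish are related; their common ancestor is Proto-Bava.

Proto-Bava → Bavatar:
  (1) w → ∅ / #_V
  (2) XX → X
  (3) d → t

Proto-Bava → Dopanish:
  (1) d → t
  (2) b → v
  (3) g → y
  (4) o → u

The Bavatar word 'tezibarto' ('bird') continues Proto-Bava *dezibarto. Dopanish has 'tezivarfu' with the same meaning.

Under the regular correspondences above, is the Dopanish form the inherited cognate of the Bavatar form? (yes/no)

no

Derive the expected Dopanish reflex of *dezibarto:
Dopanish: *dezibarto
  dezibarto → tezibarto   [unconditioned shift]
  tezibarto → tezivarto   [unconditioned shift]
  tezivarto (rule 3 does not apply)
  tezivarto → tezivartu   [vowel merger]
  giving Dopanish tezivartu.
The regular Dopanish reflex would be 'tezivartu', but the attested form is 'tezivarfu'. The correspondence is irregular, so they are not cognates (the Dopanish form has a different source).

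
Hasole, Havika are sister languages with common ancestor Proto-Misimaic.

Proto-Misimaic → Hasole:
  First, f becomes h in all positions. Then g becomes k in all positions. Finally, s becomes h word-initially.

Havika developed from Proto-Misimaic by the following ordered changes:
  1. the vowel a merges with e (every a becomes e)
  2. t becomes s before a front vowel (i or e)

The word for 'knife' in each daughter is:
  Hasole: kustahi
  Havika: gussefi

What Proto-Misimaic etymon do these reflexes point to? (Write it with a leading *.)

*gustafi

Position 5: Hasole has a, Havika has e. Hasole preserves a here (none of its changes turn any other segment into a), so the proto-segment is *a.
Position 1: Hasole has k, Havika has g. Havika preserves g here (none of its changes turn any other segment into g), so the proto-segment is *g.
Verify the candidate proto-form against each daughter:
Hasole: start from *gustafi.
  rule 1 (unconditioned shift): gustafi → gustahi
  rule 2 (unconditioned shift): gustahi → kustahi
  rule 3: no change — kustahi
  ⇒ Hasole kustahi
Havika: *gustafi > gustefi > gussefi  (by vowel merger, palatalisation)
Only *gustafi yields all of Hasole kustahi, Havika gussefi.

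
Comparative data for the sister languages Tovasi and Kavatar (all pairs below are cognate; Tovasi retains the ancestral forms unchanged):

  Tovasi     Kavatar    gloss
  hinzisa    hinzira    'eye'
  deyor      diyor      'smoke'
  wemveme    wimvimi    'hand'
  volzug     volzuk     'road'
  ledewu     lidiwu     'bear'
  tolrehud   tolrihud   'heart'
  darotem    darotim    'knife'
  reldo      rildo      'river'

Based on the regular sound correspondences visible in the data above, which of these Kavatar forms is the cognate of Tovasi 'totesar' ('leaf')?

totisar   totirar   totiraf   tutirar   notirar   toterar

deyor ~ diyor, ledewu ~ lidiwu — Tovasi e corresponds to Kavatar i after a consonant, before a consonant other than r, m, n, p, b, f, v.
hinzisa ~ hinzira — Tovasi s corresponds to Kavatar r between vowels (before a back vowel).
Applying these to Tovasi 'totesar':
  totesar → totisar   (e→i after a consonant, before a consonant other than r, m, n, p, b, f, v)
  totisar → totirar   (s→r between vowels (before a back vowel))
So the Kavatar cognate is 'totirar'.

totirar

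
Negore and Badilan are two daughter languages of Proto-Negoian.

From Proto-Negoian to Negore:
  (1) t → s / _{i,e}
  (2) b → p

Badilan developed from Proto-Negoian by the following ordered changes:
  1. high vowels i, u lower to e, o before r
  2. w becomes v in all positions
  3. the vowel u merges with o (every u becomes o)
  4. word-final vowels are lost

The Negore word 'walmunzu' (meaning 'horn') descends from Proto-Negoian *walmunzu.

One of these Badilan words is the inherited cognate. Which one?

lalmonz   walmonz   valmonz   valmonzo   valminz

valmonz

Badilan: start from *walmunzu.
  rule 1: no change — walmunzu
  rule 2 (unconditioned shift): walmunzu → valmunzu
  rule 3 (vowel merger): valmunzu → valmonzo
  rule 4 (apocope): valmonzo → valmonz
  ⇒ Badilan valmonz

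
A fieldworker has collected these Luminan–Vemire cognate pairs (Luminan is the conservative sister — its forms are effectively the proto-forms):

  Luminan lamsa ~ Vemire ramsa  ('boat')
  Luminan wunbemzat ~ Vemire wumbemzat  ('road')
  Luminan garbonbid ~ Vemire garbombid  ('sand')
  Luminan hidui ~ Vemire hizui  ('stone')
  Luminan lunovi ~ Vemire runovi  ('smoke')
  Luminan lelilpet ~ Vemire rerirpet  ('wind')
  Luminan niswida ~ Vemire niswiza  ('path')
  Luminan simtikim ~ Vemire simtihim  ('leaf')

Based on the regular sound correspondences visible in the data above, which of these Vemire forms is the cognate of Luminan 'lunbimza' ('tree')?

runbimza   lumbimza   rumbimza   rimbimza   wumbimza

rumbimza

lunovi ~ runovi — Luminan l corresponds to Vemire r word-initially before a back vowel.
wunbemzat ~ wumbemzat, garbonbid ~ garbombid — Luminan n corresponds to Vemire m after a vowel, before a labial obstruent.
Applying these to Luminan 'lunbimza':
  lunbimza → runbimza   (l→r word-initially before a back vowel)
  runbimza → rumbimza   (n→m after a vowel, before a labial obstruent)
So the Vemire cognate is 'rumbimza'.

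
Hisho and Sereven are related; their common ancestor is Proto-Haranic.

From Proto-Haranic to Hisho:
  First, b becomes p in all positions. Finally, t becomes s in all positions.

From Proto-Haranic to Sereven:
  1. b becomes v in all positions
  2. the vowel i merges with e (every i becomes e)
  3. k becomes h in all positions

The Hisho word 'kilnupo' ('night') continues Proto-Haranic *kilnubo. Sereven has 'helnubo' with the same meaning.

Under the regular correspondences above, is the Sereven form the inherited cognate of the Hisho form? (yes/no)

Derive the expected Sereven reflex of *kilnubo:
Sereven: *kilnubo > kilnuvo > kelnuvo > helnuvo  (by unconditioned shift, vowel merger, unconditioned shift)
The regular Sereven reflex would be 'helnuvo', but the attested form is 'helnubo'. The correspondence is irregular, so they are not cognates (the Sereven form has a different source).

no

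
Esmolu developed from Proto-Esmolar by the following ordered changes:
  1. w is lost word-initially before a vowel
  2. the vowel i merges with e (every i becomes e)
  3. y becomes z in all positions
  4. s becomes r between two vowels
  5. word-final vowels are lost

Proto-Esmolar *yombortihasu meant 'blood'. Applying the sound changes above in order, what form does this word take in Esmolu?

Esmolu: *yombortihasu
  yombortihasu (rule 1 does not apply)
  yombortihasu → yombortehasu   [vowel merger]
  yombortehasu → zombortehasu   [unconditioned shift]
  zombortehasu → zomborteharu   [rhotacism]
  zomborteharu → zombortehar   [apocope]
  giving Esmolu zombortehar.

zombortehar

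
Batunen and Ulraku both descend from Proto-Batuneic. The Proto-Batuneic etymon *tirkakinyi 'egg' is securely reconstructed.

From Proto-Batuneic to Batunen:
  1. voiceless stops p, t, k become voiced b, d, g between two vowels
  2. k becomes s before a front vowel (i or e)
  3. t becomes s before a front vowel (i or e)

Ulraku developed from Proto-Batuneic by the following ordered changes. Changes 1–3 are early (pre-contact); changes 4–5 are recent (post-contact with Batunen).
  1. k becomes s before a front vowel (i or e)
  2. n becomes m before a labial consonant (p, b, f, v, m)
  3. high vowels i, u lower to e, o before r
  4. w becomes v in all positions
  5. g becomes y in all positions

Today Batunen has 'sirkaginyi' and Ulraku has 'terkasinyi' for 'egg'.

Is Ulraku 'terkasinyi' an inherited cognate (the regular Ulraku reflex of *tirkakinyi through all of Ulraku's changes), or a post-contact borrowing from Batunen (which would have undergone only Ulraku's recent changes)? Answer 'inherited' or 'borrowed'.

If inherited, *tirkakinyi would pass through all of Ulraku's changes:
Ulraku: start from *tirkakinyi.
  rule 1 (palatalisation): tirkakinyi → tirkasinyi
  rule 2: no change — tirkasinyi
  rule 3 (pre-rhotic lowering): tirkasinyi → terkasinyi
  rule 4: no change — terkasinyi
  rule 5: no change — terkasinyi
  ⇒ Ulraku terkasinyi
If borrowed from Batunen 'sirkaginyi' after the early changes, it would undergo only the recent ones:
  rule 4 (unconditioned shift): no change (sirkaginyi)
  rule 5 (unconditioned shift): sirkaginyi → sirkayinyi
  ⇒ as a loan: sirkayinyi
Ulraku 'terkasinyi' matches the inherited outcome exactly, so it is an inherited cognate, not a loan.

inherited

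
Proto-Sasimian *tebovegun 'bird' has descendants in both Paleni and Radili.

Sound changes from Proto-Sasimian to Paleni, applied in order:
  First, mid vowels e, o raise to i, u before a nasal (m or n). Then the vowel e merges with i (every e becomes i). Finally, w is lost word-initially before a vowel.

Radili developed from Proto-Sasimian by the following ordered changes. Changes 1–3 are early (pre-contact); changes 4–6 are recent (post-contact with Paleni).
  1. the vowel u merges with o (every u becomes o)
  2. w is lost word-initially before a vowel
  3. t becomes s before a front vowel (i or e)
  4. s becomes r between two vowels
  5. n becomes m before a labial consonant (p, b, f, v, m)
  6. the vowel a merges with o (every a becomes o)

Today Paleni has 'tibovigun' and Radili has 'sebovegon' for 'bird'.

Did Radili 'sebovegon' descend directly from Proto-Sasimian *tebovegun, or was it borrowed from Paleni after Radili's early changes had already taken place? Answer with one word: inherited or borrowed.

inherited

If inherited, *tebovegun would pass through all of Radili's changes:
Radili: *tebovegun
  tebovegun → tebovegon   [vowel merger]
  tebovegon (rule 2 does not apply)
  tebovegon → sebovegon   [palatalisation]
  sebovegon (rule 4 does not apply)
  sebovegon (rule 5 does not apply)
  sebovegon (rule 6 does not apply)
  giving Radili sebovegon.
If borrowed from Paleni 'tibovigun' after the early changes, it would undergo only the recent ones:
  rule 4 (rhotacism): no change (tibovigun)
  rule 5 (nasal place assimilation): no change (tibovigun)
  rule 6 (vowel merger): no change (tibovigun)
  ⇒ as a loan: tibovigun
Radili 'sebovegon' matches the inherited outcome exactly, so it is an inherited cognate, not a loan.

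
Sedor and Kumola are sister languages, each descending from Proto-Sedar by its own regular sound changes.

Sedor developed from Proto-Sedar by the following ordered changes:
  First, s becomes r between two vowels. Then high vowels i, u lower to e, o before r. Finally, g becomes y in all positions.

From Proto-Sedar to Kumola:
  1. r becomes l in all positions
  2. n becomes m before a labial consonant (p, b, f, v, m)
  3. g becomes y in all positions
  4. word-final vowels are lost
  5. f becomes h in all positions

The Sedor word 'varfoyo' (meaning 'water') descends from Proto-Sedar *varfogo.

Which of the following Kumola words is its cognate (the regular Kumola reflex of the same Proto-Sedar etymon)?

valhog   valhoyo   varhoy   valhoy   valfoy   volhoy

Kumola: start from *varfogo.
  rule 1 (unconditioned shift): varfogo → valfogo
  rule 2: no change — valfogo
  rule 3 (unconditioned shift): valfogo → valfoyo
  rule 4 (apocope): valfoyo → valfoy
  rule 5 (unconditioned shift): valfoy → valhoy
  ⇒ Kumola valhoy
Only 'valhoy' matches the regular Kumola development of *varfogo.

valhoy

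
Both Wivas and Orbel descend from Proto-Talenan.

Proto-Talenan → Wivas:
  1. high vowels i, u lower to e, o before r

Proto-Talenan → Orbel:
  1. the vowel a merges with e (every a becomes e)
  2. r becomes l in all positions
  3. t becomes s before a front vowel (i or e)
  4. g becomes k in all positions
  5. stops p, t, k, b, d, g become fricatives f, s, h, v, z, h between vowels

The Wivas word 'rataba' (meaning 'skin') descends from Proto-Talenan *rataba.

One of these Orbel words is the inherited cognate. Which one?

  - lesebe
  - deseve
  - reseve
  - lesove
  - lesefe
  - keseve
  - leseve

leseve

Orbel: start from *rataba.
  rule 1 (vowel merger): rataba → retebe
  rule 2 (unconditioned shift): retebe → letebe
  rule 3 (palatalisation): letebe → lesebe
  rule 4: no change — lesebe
  rule 5 (intervocalic lenition): lesebe → leseve
  ⇒ Orbel leseve
Among the options, 'leseve' alone shows every Orbel change applied in order.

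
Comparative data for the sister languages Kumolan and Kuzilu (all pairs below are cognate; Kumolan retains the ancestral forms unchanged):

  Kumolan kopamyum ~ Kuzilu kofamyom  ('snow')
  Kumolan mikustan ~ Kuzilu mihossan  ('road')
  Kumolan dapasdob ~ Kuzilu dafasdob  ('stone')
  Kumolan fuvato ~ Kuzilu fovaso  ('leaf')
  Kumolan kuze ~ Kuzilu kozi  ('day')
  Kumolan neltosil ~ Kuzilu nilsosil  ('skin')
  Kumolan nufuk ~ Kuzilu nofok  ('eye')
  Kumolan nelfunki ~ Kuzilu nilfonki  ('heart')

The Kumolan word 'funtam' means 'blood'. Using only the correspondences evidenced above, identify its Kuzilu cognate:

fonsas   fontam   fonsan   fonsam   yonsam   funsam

fonsam

nelfunki ~ nilfonki — Kumolan u corresponds to Kuzilu o after a consonant, before a nasal.
mikustan ~ mihossan — Kumolan t corresponds to Kuzilu s after a consonant, before a back vowel.
Applying these to Kumolan 'funtam':
  funtam → fontam   (u→o after a consonant, before a nasal)
  fontam → fonsam   (t→s after a consonant, before a back vowel)
So the Kuzilu cognate is 'fonsam'.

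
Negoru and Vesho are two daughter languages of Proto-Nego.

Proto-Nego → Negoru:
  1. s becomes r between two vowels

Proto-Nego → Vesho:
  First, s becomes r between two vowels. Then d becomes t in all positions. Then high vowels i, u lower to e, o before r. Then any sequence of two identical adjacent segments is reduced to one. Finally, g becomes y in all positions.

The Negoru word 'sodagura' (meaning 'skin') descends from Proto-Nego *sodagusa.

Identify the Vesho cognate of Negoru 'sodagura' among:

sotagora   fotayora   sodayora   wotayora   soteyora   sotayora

sotayora

Vesho: *sodagusa
  sodagusa → sodagura   [rhotacism]
  sodagura → sotagura   [unconditioned shift]
  sotagura → sotagora   [pre-rhotic lowering]
  sotagora (rule 4 does not apply)
  sotagora → sotayora   [unconditioned shift]
  giving Vesho sotayora.
The other candidates each miss or misapply at least one Vesho change.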